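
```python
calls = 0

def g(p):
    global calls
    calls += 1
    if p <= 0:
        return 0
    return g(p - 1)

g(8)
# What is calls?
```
Call trace:
g(p=8)
  g(p=7)
    g(p=6)
      g(p=5)
        g(p=4)
          g(p=3)
            g(p=2)
              g(p=1)
                g(p=0)
                -> return 0
              -> return 0
            -> return 0
          -> return 0
        -> return 0
      -> return 0
    -> return 0
  -> return 0
-> return 0

calls is incremented once per call. g is entered once for each p = 8, 7, 6, 5, 4, 3, 2, 1, 0 (the p <= 0 call returns without recursing), i.e. 8 + 1 calls.
calls = 9

Final answer: 9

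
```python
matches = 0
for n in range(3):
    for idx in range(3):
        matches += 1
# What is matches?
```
Trace:
  matches=0
  matches=1, n=0, idx=0
  matches=2, n=0, idx=1
  matches=3, n=0, idx=2
  matches=4, n=1, idx=0
  matches=5, n=1, idx=1
  matches=6, n=1, idx=2
  matches=7, n=2, idx=0
  matches=8, n=2, idx=1
  matches=9, n=2, idx=2

Final answer: 9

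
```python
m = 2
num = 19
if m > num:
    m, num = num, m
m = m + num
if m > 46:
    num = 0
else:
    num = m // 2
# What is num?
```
Trace:
  m=2
  m=2, num=19
  m=2, num=19
  m=21, num=19
  m=21, num=10

Final answer: 10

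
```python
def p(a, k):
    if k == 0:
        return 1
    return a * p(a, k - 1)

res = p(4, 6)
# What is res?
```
Call trace:
p(a=4, k=6)
  p(a=4, k=5)
    p(a=4, k=4)
      p(a=4, k=3)
        p(a=4, k=2)
          p(a=4, k=1)
            p(a=4, k=0)
            -> return 1
          -> return 4
        -> return 16
      -> return 64
    -> return 256
  -> return 1024
-> return 4096

Final answer: 4096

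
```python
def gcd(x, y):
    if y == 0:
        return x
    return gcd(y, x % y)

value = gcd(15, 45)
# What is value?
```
Call trace:
gcd(x=15, y=45)
  gcd(x=45, y=15)
    gcd(x=15, y=0)
    -> return 15
  -> return 15
-> return 15

Final answer: 15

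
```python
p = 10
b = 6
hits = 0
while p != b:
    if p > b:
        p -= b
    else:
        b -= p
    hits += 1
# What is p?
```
Trace:
  p=10
  p=10, b=6
  p=10, b=6, hits=0
  p=4, b=6, hits=1
  p=4, b=2, hits=2
  p=2, b=2, hits=3

Final answer: 2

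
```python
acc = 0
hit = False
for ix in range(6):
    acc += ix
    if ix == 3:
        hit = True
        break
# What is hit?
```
Trace:
  acc=0
  acc=0, hit=False
  acc=0, hit=False, ix=0
  acc=1, hit=False, ix=1
  acc=3, hit=False, ix=2
  acc=6, hit=True, ix=3

Final answer: True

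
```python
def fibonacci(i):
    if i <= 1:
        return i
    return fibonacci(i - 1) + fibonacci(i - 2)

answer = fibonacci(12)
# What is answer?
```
Call trace (a repeated sub-call is expanded the first time; later identical calls just restate its return value):
fibonacci(i=12)
  fibonacci(i=11)
    fibonacci(i=10)
      fibonacci(i=9)
        fibonacci(i=8)
          fibonacci(i=7)
            fibonacci(i=6)
              fibonacci(i=5)
                fibonacci(i=4)
                  fibonacci(i=3)
                    fibonacci(i=2)
                      fibonacci(i=1)
                      -> return 1
                      fibonacci(i=0)
                      -> return 0
                    -> return 1
                    fibonacci(i=1)
                    -> return 1
                  -> return 2
                  fibonacci(i=2) -> return 1  (same call as traced above)
                -> return 3
                fibonacci(i=3) -> return 2  (same call as traced above)
              -> return 5
              fibonacci(i=4) -> return 3  (same call as traced above)
            -> return 8
            fibonacci(i=5) -> return 5  (same call as traced above)
          -> return 13
          fibonacci(i=6) -> return 8  (same call as traced above)
        -> return 21
        fibonacci(i=7) -> return 13  (same call as traced above)
      -> return 34
      fibonacci(i=8) -> return 21  (same call as traced above)
    -> return 55
    fibonacci(i=9) -> return 34  (same call as traced above)
  -> return 89
  fibonacci(i=10) -> return 55  (same call as traced above)
-> return 144

Final answer: 144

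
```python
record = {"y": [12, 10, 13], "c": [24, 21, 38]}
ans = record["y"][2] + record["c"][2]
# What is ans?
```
Trace:
  record={'y': [12, 10, 13], 'c': [24, 21, 38]}
  record={'y': [12, 10, 13], 'c': [24, 21, 38]}, ans=51

Final answer: 51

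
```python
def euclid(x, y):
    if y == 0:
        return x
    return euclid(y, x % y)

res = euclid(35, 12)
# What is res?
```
Call trace:
euclid(x=35, y=12)
  euclid(x=12, y=11)
    euclid(x=11, y=1)
      euclid(x=1, y=0)
      -> return 1
    -> return 1
  -> return 1
-> return 1

Final answer: 1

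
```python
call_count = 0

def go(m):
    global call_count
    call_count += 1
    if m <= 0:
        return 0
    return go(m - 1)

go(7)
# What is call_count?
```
Call trace:
go(m=7)
  go(m=6)
    go(m=5)
      go(m=4)
        go(m=3)
          go(m=2)
            go(m=1)
              go(m=0)
              -> return 0
            -> return 0
          -> return 0
        -> return 0
      -> return 0
    -> return 0
  -> return 0
-> return 0

call_count is incremented once per call. go is entered once for each m = 7, 6, 5, 4, 3, 2, 1, 0 (the m <= 0 call returns without recursing), i.e. 7 + 1 calls.
call_count = 8

Final answer: 8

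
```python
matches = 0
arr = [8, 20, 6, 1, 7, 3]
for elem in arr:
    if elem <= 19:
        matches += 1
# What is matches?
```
Trace:
  matches=0
  matches=1, elem=8
  matches=1, elem=20
  matches=2, elem=6
  matches=3, elem=1
  matches=4, elem=7
  matches=5, elem=3

Final answer: 5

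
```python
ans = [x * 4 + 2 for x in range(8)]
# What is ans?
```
Trace:
  x=0
  x=1
  x=2
  x=3
  x=4
  x=5
  x=6
  x=7
  ans=[2, 6, 10, 14, 18, 22, 26, 30]

Final answer: [2, 6, 10, 14, 18, 22, 26, 30]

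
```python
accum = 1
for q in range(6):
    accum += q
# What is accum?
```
Trace:
  accum=1
  accum=1, q=0
  accum=2, q=1
  accum=4, q=2
  accum=7, q=3
  accum=11, q=4
  accum=16, q=5

Final answer: 16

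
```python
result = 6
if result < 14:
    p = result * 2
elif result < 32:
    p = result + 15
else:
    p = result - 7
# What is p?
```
Trace:
  result=6
  result=6, p=12

Final answer: 12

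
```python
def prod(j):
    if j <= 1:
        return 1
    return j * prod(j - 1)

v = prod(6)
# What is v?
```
Call trace:
prod(j=6)
  prod(j=5)
    prod(j=4)
      prod(j=3)
        prod(j=2)
          prod(j=1)
          -> return 1
        -> return 2
      -> return 6
    -> return 24
  -> return 120
-> return 720

Final answer: 720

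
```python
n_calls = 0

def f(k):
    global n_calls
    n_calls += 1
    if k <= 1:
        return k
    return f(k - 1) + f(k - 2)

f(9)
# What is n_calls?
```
Call trace (a repeated sub-call is expanded the first time; later identical calls just restate its return value):
f(k=9)
  f(k=8)
    f(k=7)
      f(k=6)
        f(k=5)
          f(k=4)
            f(k=3)
              f(k=2)
                f(k=1)
                -> return 1
                f(k=0)
                -> return 0
              -> return 1
              f(k=1)
              -> return 1
            -> return 2
            f(k=2) -> return 1  (same call as traced above)
          -> return 3
          f(k=3) -> return 2  (same call as traced above)
        -> return 5
        f(k=4) -> return 3  (same call as traced above)
      -> return 8
      f(k=5) -> return 5  (same call as traced above)
    -> return 13
    f(k=6) -> return 8  (same call as traced above)
  -> return 21
  f(k=7) -> return 13  (same call as traced above)
-> return 34

n_calls is incremented once per call, so count the calls in each subtree. Let C(k) = number of calls made by f(k).
C(0) = C(1) = 1 (base case, no recursion); C(k) = 1 + C(k - 1) + C(k - 2) otherwise.
C(2) = 1 + C(1) + C(0) = 1 + 1 + 1 = 3
C(3) = 1 + C(2) + C(1) = 1 + 3 + 1 = 5
C(4) = 1 + C(3) + C(2) = 1 + 5 + 3 = 9
C(5) = 1 + C(4) + C(3) = 1 + 9 + 5 = 15
C(6) = 1 + C(5) + C(4) = 1 + 15 + 9 = 25
C(7) = 1 + C(6) + C(5) = 1 + 25 + 15 = 41
C(8) = 1 + C(7) + C(6) = 1 + 41 + 25 = 67
C(9) = 1 + C(8) + C(7) = 1 + 67 + 41 = 109
n_calls = C(9) = 109

Final answer: 109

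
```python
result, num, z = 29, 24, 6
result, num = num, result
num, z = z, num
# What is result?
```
Trace:
  result=29, num=24, z=6
  result=24, num=29, z=6
  result=24, num=6, z=29

Final answer: 24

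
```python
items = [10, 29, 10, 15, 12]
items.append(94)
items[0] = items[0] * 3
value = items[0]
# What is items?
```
Trace:
  items=[10, 29, 10, 15, 12]
  items=[10, 29, 10, 15, 12, 94]
  items=[30, 29, 10, 15, 12, 94]
  items=[30, 29, 10, 15, 12, 94], value=30

Final answer: [30, 29, 10, 15, 12, 94]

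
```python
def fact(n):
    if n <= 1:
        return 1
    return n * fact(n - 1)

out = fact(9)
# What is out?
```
Call trace:
fact(n=9)
  fact(n=8)
    fact(n=7)
      fact(n=6)
        fact(n=5)
          fact(n=4)
            fact(n=3)
              fact(n=2)
                fact(n=1)
                -> return 1
              -> return 2
            -> return 6
          -> return 24
        -> return 120
      -> return 720
    -> return 5040
  -> return 40320
-> return 362880

Final answer: 362880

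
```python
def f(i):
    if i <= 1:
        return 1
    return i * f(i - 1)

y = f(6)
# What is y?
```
Call trace:
f(i=6)
  f(i=5)
    f(i=4)
      f(i=3)
        f(i=2)
          f(i=1)
          -> return 1
        -> return 2
      -> return 6
    -> return 24
  -> return 120
-> return 720

Final answer: 720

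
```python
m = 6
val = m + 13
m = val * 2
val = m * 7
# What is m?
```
Trace:
  m=6
  m=6, val=19
  m=38, val=19
  m=38, val=266

Final answer: 38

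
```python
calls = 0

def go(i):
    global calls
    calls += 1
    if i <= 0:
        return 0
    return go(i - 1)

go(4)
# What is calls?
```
Call trace:
go(i=4)
  go(i=3)
    go(i=2)
      go(i=1)
        go(i=0)
        -> return 0
      -> return 0
    -> return 0
  -> return 0
-> return 0

calls is incremented once per call. go is entered once for each i = 4, 3, 2, 1, 0 (the i <= 0 call returns without recursing), i.e. 4 + 1 calls.
calls = 5

Final answer: 5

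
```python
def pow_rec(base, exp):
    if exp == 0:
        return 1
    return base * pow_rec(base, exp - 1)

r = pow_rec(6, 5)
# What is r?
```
Call trace:
pow_rec(base=6, exp=5)
  pow_rec(base=6, exp=4)
    pow_rec(base=6, exp=3)
      pow_rec(base=6, exp=2)
        pow_rec(base=6, exp=1)
          pow_rec(base=6, exp=0)
          -> return 1
        -> return 6
      -> return 36
    -> return 216
  -> return 1296
-> return 7776

Final answer: 7776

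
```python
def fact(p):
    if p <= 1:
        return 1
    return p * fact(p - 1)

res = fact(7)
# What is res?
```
Call trace:
fact(p=7)
  fact(p=6)
    fact(p=5)
      fact(p=4)
        fact(p=3)
          fact(p=2)
            fact(p=1)
            -> return 1
          -> return 2
        -> return 6
      -> return 24
    -> return 120
  -> return 720
-> return 5040

Final answer: 5040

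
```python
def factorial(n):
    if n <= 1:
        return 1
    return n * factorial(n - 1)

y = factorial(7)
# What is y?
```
Call trace:
factorial(n=7)
  factorial(n=6)
    factorial(n=5)
      factorial(n=4)
        factorial(n=3)
          factorial(n=2)
            factorial(n=1)
            -> return 1
          -> return 2
        -> return 6
      -> return 24
    -> return 120
  -> return 720
-> return 5040

Final answer: 5040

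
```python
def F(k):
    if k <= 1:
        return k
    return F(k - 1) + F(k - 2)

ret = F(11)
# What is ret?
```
Call trace (a repeated sub-call is expanded the first time; later identical calls just restate its return value):
F(k=11)
  F(k=10)
    F(k=9)
      F(k=8)
        F(k=7)
          F(k=6)
            F(k=5)
              F(k=4)
                F(k=3)
                  F(k=2)
                    F(k=1)
                    -> return 1
                    F(k=0)
                    -> return 0
                  -> return 1
                  F(k=1)
                  -> return 1
                -> return 2
                F(k=2) -> return 1  (same call as traced above)
              -> return 3
              F(k=3) -> return 2  (same call as traced above)
            -> return 5
            F(k=4) -> return 3  (same call as traced above)
          -> return 8
          F(k=5) -> return 5  (same call as traced above)
        -> return 13
        F(k=6) -> return 8  (same call as traced above)
      -> return 21
      F(k=7) -> return 13  (same call as traced above)
    -> return 34
    F(k=8) -> return 21  (same call as traced above)
  -> return 55
  F(k=9) -> return 34  (same call as traced above)
-> return 89

Final answer: 89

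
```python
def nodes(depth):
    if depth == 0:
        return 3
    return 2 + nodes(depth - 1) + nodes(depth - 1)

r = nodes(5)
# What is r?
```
Call trace (a repeated sub-call is expanded the first time; later identical calls just restate its return value):
nodes(depth=5)
  nodes(depth=4)
    nodes(depth=3)
      nodes(depth=2)
        nodes(depth=1)
          nodes(depth=0)
          -> return 3
          nodes(depth=0)
          -> return 3
        -> return 8
        nodes(depth=1) -> return 8  (same call as traced above)
      -> return 18
      nodes(depth=2) -> return 18  (same call as traced above)
    -> return 38
    nodes(depth=3) -> return 38  (same call as traced above)
  -> return 78
  nodes(depth=4) -> return 78  (same call as traced above)
-> return 158

Final answer: 158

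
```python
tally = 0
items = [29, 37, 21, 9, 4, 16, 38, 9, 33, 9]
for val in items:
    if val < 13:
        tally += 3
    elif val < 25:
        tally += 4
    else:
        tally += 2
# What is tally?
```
Trace:
  tally=0
  tally=2, val=29
  tally=4, val=37
  tally=8, val=21
  tally=11, val=9
  tally=14, val=4
  tally=18, val=16
  tally=20, val=38
  tally=23, val=9
  tally=25, val=33
  tally=28, val=9

Final answer: 28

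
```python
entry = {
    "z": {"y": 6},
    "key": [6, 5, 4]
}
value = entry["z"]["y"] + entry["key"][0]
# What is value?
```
Trace:
  entry={'z': {'y': 6}, 'key': [6, 5, 4]}
  entry={'z': {'y': 6}, 'key': [6, 5, 4]}, value=12

Final answer: 12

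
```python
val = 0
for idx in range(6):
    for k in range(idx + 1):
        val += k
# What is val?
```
Trace:
  val=0
  val=0, idx=0, k=0
  val=0, idx=1, k=0
  val=1, idx=1, k=1
  val=1, idx=2, k=0
  val=2, idx=2, k=1
  val=4, idx=2, k=2
  val=4, idx=3, k=0
  val=5, idx=3, k=1
  val=7, idx=3, k=2
  val=10, idx=3, k=3
  val=10, idx=4, k=0
  val=11, idx=4, k=1
  val=13, idx=4, k=2
  val=16, idx=4, k=3
  val=20, idx=4, k=4
  val=20, idx=5, k=0
  val=21, idx=5, k=1
  val=23, idx=5, k=2
  val=26, idx=5, k=3
  val=30, idx=5, k=4
  val=35, idx=5, k=5

Final answer: 35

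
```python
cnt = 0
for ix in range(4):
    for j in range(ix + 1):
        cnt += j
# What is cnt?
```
Trace:
  cnt=0
  cnt=0, ix=0, j=0
  cnt=0, ix=1, j=0
  cnt=1, ix=1, j=1
  cnt=1, ix=2, j=0
  cnt=2, ix=2, j=1
  cnt=4, ix=2, j=2
  cnt=4, ix=3, j=0
  cnt=5, ix=3, j=1
  cnt=7, ix=3, j=2
  cnt=10, ix=3, j=3

Final answer: 10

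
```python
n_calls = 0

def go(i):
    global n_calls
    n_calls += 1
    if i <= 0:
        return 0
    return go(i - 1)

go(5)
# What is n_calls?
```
Call trace:
go(i=5)
  go(i=4)
    go(i=3)
      go(i=2)
        go(i=1)
          go(i=0)
          -> return 0
        -> return 0
      -> return 0
    -> return 0
  -> return 0
-> return 0

n_calls is incremented once per call. go is entered once for each i = 5, 4, 3, 2, 1, 0 (the i <= 0 call returns without recursing), i.e. 5 + 1 calls.
n_calls = 6

Final answer: 6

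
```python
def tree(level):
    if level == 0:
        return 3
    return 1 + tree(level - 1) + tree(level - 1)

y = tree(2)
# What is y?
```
Call trace (a repeated sub-call is expanded the first time; later identical calls just restate its return value):
tree(level=2)
  tree(level=1)
    tree(level=0)
    -> return 3
    tree(level=0)
    -> return 3
  -> return 7
  tree(level=1) -> return 7  (same call as traced above)
-> return 15

Final answer: 15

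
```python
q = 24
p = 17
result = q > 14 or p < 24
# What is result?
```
Trace:
  q=24
  q=24, p=17
  q=24, p=17, result=True

Final answer: True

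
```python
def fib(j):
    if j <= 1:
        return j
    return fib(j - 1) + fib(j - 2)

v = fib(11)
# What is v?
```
Call trace (a repeated sub-call is expanded the first time; later identical calls just restate its return value):
fib(j=11)
  fib(j=10)
    fib(j=9)
      fib(j=8)
        fib(j=7)
          fib(j=6)
            fib(j=5)
              fib(j=4)
                fib(j=3)
                  fib(j=2)
                    fib(j=1)
                    -> return 1
                    fib(j=0)
                    -> return 0
                  -> return 1
                  fib(j=1)
                  -> return 1
                -> return 2
                fib(j=2) -> return 1  (same call as traced above)
              -> return 3
              fib(j=3) -> return 2  (same call as traced above)
            -> return 5
            fib(j=4) -> return 3  (same call as traced above)
          -> return 8
          fib(j=5) -> return 5  (same call as traced above)
        -> return 13
        fib(j=6) -> return 8  (same call as traced above)
      -> return 21
      fib(j=7) -> return 13  (same call as traced above)
    -> return 34
    fib(j=8) -> return 21  (same call as traced above)
  -> return 55
  fib(j=9) -> return 34  (same call as traced above)
-> return 89

Final answer: 89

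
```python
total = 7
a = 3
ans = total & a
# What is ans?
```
Trace:
  total=7
  total=7, a=3
  total=7, a=3, ans=3

Final answer: 3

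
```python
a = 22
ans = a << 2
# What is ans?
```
Trace:
  a=22
  a=22, ans=88

Final answer: 88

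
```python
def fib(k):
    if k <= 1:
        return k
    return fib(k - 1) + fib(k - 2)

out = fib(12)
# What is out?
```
Call trace (a repeated sub-call is expanded the first time; later identical calls just restate its return value):
fib(k=12)
  fib(k=11)
    fib(k=10)
      fib(k=9)
        fib(k=8)
          fib(k=7)
            fib(k=6)
              fib(k=5)
                fib(k=4)
                  fib(k=3)
                    fib(k=2)
                      fib(k=1)
                      -> return 1
                      fib(k=0)
                      -> return 0
                    -> return 1
                    fib(k=1)
                    -> return 1
                  -> return 2
                  fib(k=2) -> return 1  (same call as traced above)
                -> return 3
                fib(k=3) -> return 2  (same call as traced above)
              -> return 5
              fib(k=4) -> return 3  (same call as traced above)
            -> return 8
            fib(k=5) -> return 5  (same call as traced above)
          -> return 13
          fib(k=6) -> return 8  (same call as traced above)
        -> return 21
        fib(k=7) -> return 13  (same call as traced above)
      -> return 34
      fib(k=8) -> return 21  (same call as traced above)
    -> return 55
    fib(k=9) -> return 34  (same call as traced above)
  -> return 89
  fib(k=10) -> return 55  (same call as traced above)
-> return 144

Final answer: 144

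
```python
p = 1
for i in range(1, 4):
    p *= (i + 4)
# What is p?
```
Trace:
  p=1
  p=5, i=1
  p=30, i=2
  p=210, i=3

Final answer: 210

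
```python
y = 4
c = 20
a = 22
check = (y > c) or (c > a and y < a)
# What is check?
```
Trace:
  y=4
  y=4, c=20
  y=4, c=20, a=22
  y=4, c=20, a=22, check=False

Final answer: False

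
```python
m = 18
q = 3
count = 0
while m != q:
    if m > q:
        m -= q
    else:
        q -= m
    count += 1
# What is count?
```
Trace:
  m=18
  m=18, q=3
  m=18, q=3, count=0
  m=15, q=3, count=1
  m=12, q=3, count=2
  m=9, q=3, count=3
  m=6, q=3, count=4
  m=3, q=3, count=5

Final answer: 5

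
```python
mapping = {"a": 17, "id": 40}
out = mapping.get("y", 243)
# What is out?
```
Trace:
  mapping={'a': 17, 'id': 40}
  mapping={'a': 17, 'id': 40}, out=243

Final answer: 243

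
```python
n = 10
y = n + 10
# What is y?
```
Trace:
  n=10
  n=10, y=20

Final answer: 20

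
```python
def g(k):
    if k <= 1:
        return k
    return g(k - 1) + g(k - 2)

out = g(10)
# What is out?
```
Call trace (a repeated sub-call is expanded the first time; later identical calls just restate its return value):
g(k=10)
  g(k=9)
    g(k=8)
      g(k=7)
        g(k=6)
          g(k=5)
            g(k=4)
              g(k=3)
                g(k=2)
                  g(k=1)
                  -> return 1
                  g(k=0)
                  -> return 0
                -> return 1
                g(k=1)
                -> return 1
              -> return 2
              g(k=2) -> return 1  (same call as traced above)
            -> return 3
            g(k=3) -> return 2  (same call as traced above)
          -> return 5
          g(k=4) -> return 3  (same call as traced above)
        -> return 8
        g(k=5) -> return 5  (same call as traced above)
      -> return 13
      g(k=6) -> return 8  (same call as traced above)
    -> return 21
    g(k=7) -> return 13  (same call as traced above)
  -> return 34
  g(k=8) -> return 21  (same call as traced above)
-> return 55

Final answer: 55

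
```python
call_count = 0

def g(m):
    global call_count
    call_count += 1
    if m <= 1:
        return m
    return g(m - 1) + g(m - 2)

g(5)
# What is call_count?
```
Call trace (a repeated sub-call is expanded the first time; later identical calls just restate its return value):
g(m=5)
  g(m=4)
    g(m=3)
      g(m=2)
        g(m=1)
        -> return 1
        g(m=0)
        -> return 0
      -> return 1
      g(m=1)
      -> return 1
    -> return 2
    g(m=2) -> return 1  (same call as traced above)
  -> return 3
  g(m=3) -> return 2  (same call as traced above)
-> return 5

call_count is incremented once per call, so count the calls in each subtree. Let C(m) = number of calls made by g(m).
C(0) = C(1) = 1 (base case, no recursion); C(m) = 1 + C(m - 1) + C(m - 2) otherwise.
C(2) = 1 + C(1) + C(0) = 1 + 1 + 1 = 3
C(3) = 1 + C(2) + C(1) = 1 + 3 + 1 = 5
C(4) = 1 + C(3) + C(2) = 1 + 5 + 3 = 9
C(5) = 1 + C(4) + C(3) = 1 + 9 + 5 = 15
call_count = C(5) = 15

Final answer: 15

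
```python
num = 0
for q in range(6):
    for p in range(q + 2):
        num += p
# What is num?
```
Trace:
  num=0
  num=0, q=0, p=0
  num=1, q=0, p=1
  num=1, q=1, p=0
  num=2, q=1, p=1
  num=4, q=1, p=2
  num=4, q=2, p=0
  num=5, q=2, p=1
  num=7, q=2, p=2
  num=10, q=2, p=3
  num=10, q=3, p=0
  num=11, q=3, p=1
  num=13, q=3, p=2
  num=16, q=3, p=3
  num=20, q=3, p=4
  num=20, q=4, p=0
  num=21, q=4, p=1
  num=23, q=4, p=2
  num=26, q=4, p=3
  num=30, q=4, p=4
  num=35, q=4, p=5
  num=35, q=5, p=0
  num=36, q=5, p=1
  num=38, q=5, p=2
  num=41, q=5, p=3
  num=45, q=5, p=4
  num=50, q=5, p=5
  num=56, q=5, p=6

Final answer: 56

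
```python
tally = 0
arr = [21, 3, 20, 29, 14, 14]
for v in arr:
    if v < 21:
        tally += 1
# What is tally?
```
Trace:
  tally=0
  tally=0, v=21
  tally=1, v=3
  tally=2, v=20
  tally=2, v=29
  tally=3, v=14
  tally=4, v=14

Final answer: 4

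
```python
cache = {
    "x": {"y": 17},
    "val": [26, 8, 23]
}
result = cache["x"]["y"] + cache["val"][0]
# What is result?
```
Trace:
  cache={'x': {'y': 17}, 'val': [26, 8, 23]}
  cache={'x': {'y': 17}, 'val': [26, 8, 23]}, result=43

Final answer: 43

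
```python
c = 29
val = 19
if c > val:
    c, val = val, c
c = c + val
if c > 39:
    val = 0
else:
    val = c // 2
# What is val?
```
Trace:
  c=29
  c=29, val=19
  c=19, val=29
  c=48, val=29
  c=48, val=0

Final answer: 0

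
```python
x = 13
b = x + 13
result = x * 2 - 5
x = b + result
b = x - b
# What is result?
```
Trace:
  x=13
  x=13, b=26
  x=13, b=26, result=21
  x=47, b=26, result=21
  x=47, b=21, result=21

Final answer: 21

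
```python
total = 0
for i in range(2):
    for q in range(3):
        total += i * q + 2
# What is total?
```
Trace:
  total=0
  total=2, i=0, q=0
  total=4, i=0, q=1
  total=6, i=0, q=2
  total=8, i=1, q=0
  total=11, i=1, q=1
  total=15, i=1, q=2

Final answer: 15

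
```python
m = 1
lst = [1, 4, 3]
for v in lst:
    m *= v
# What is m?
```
Trace:
  m=1
  m=1, v=1
  m=4, v=4
  m=12, v=3

Final answer: 12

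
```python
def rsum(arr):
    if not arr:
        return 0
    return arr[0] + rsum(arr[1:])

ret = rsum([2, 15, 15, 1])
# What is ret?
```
Call trace:
rsum(arr=[2, 15, 15, 1])
  rsum(arr=[15, 15, 1])
    rsum(arr=[15, 1])
      rsum(arr=[1])
        rsum(arr=[])
        -> return 0
      -> return 1
    -> return 16
  -> return 31
-> return 33

Final answer: 33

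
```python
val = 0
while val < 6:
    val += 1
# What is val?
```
Trace:
  val=0
  val=1
  val=2
  val=3
  val=4
  val=5
  val=6

Final answer: 6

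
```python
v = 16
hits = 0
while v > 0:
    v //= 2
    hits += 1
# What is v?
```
Trace:
  v=16
  v=16, hits=0
  v=8, hits=1
  v=4, hits=2
  v=2, hits=3
  v=1, hits=4
  v=0, hits=5

Final answer: 0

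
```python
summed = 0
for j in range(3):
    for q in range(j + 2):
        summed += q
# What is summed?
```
Trace:
  summed=0
  summed=0, j=0, q=0
  summed=1, j=0, q=1
  summed=1, j=1, q=0
  summed=2, j=1, q=1
  summed=4, j=1, q=2
  summed=4, j=2, q=0
  summed=5, j=2, q=1
  summed=7, j=2, q=2
  summed=10, j=2, q=3

Final answer: 10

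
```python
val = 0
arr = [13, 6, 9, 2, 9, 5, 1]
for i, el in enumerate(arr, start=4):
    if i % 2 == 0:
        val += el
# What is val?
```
Trace:
  val=0
  val=13, i=4, el=13
  val=13, i=5, el=6
  val=22, i=6, el=9
  val=22, i=7, el=2
  val=31, i=8, el=9
  val=31, i=9, el=5
  val=32, i=10, el=1

Final answer: 32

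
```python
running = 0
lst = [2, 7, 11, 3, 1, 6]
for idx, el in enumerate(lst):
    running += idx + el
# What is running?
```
Trace:
  running=0
  running=2, idx=0, el=2
  running=10, idx=1, el=7
  running=23, idx=2, el=11
  running=29, idx=3, el=3
  running=34, idx=4, el=1
  running=45, idx=5, el=6

Final answer: 45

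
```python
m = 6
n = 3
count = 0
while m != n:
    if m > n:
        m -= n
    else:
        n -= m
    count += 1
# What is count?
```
Trace:
  m=6
  m=6, n=3
  m=6, n=3, count=0
  m=3, n=3, count=1

Final answer: 1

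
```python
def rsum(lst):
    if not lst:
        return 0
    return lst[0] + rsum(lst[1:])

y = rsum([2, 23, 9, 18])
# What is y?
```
Call trace:
rsum(lst=[2, 23, 9, 18])
  rsum(lst=[23, 9, 18])
    rsum(lst=[9, 18])
      rsum(lst=[18])
        rsum(lst=[])
        -> return 0
      -> return 18
    -> return 27
  -> return 50
-> return 52

Final answer: 52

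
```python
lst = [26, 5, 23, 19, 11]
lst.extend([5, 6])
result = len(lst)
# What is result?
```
Trace:
  lst=[26, 5, 23, 19, 11]
  lst=[26, 5, 23, 19, 11, 5, 6]
  lst=[26, 5, 23, 19, 11, 5, 6], result=7

Final answer: 7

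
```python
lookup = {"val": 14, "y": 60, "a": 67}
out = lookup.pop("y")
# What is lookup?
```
Trace:
  lookup={'val': 14, 'y': 60, 'a': 67}
  lookup={'val': 14, 'a': 67}, out=60

Final answer: {'val': 14, 'a': 67}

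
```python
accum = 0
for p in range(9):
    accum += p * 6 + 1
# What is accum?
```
Trace:
  accum=0
  accum=1, p=0
  accum=8, p=1
  accum=21, p=2
  accum=40, p=3
  accum=65, p=4
  accum=96, p=5
  accum=133, p=6
  accum=176, p=7
  accum=225, p=8

Final answer: 225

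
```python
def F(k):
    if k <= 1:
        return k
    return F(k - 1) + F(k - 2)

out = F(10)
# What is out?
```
Call trace (a repeated sub-call is expanded the first time; later identical calls just restate its return value):
F(k=10)
  F(k=9)
    F(k=8)
      F(k=7)
        F(k=6)
          F(k=5)
            F(k=4)
              F(k=3)
                F(k=2)
                  F(k=1)
                  -> return 1
                  F(k=0)
                  -> return 0
                -> return 1
                F(k=1)
                -> return 1
              -> return 2
              F(k=2) -> return 1  (same call as traced above)
            -> return 3
            F(k=3) -> return 2  (same call as traced above)
          -> return 5
          F(k=4) -> return 3  (same call as traced above)
        -> return 8
        F(k=5) -> return 5  (same call as traced above)
      -> return 13
      F(k=6) -> return 8  (same call as traced above)
    -> return 21
    F(k=7) -> return 13  (same call as traced above)
  -> return 34
  F(k=8) -> return 21  (same call as traced above)
-> return 55

Final answer: 55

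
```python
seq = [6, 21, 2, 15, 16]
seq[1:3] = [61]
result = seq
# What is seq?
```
Trace:
  seq=[6, 21, 2, 15, 16]
  seq=[6, 61, 15, 16]
  seq=[6, 61, 15, 16], result=[6, 61, 15, 16]

Final answer: [6, 61, 15, 16]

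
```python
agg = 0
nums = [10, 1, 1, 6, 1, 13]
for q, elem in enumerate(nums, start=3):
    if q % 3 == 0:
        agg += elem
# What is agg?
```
Trace:
  agg=0
  agg=10, q=3, elem=10
  agg=10, q=4, elem=1
  agg=10, q=5, elem=1
  agg=16, q=6, elem=6
  agg=16, q=7, elem=1
  agg=16, q=8, elem=13

Final answer: 16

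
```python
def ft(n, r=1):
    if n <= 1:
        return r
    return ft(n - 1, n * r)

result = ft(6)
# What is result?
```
Call trace:
ft(n=6, r=1)
  ft(n=5, r=6)
    ft(n=4, r=30)
      ft(n=3, r=120)
        ft(n=2, r=360)
          ft(n=1, r=720)
          -> return 720
        -> return 720
      -> return 720
    -> return 720
  -> return 720
-> return 720

Final answer: 720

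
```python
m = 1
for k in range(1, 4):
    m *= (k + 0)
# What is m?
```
Trace:
  m=1
  m=1, k=1
  m=2, k=2
  m=6, k=3

Final answer: 6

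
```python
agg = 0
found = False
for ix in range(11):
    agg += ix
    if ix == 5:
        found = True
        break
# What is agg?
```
Trace:
  agg=0
  agg=0, found=False
  agg=0, found=False, ix=0
  agg=1, found=False, ix=1
  agg=3, found=False, ix=2
  agg=6, found=False, ix=3
  agg=10, found=False, ix=4
  agg=15, found=True, ix=5

Final answer: 15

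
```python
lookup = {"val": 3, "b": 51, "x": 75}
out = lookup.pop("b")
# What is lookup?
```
Trace:
  lookup={'val': 3, 'b': 51, 'x': 75}
  lookup={'val': 3, 'x': 75}, out=51

Final answer: {'val': 3, 'x': 75}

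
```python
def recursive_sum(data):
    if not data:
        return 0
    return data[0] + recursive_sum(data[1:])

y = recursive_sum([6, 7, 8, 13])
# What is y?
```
Call trace:
recursive_sum(data=[6, 7, 8, 13])
  recursive_sum(data=[7, 8, 13])
    recursive_sum(data=[8, 13])
      recursive_sum(data=[13])
        recursive_sum(data=[])
        -> return 0
      -> return 13
    -> return 21
  -> return 28
-> return 34

Final answer: 34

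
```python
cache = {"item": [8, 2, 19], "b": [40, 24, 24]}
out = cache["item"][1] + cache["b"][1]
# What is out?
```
Trace:
  cache={'item': [8, 2, 19], 'b': [40, 24, 24]}
  cache={'item': [8, 2, 19], 'b': [40, 24, 24]}, out=26

Final answer: 26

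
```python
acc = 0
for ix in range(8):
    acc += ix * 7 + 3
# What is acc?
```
Trace:
  acc=0
  acc=3, ix=0
  acc=13, ix=1
  acc=30, ix=2
  acc=54, ix=3
  acc=85, ix=4
  acc=123, ix=5
  acc=168, ix=6
  acc=220, ix=7

Final answer: 220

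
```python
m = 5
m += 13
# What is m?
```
Trace:
  m=5
  m=18

Final answer: 18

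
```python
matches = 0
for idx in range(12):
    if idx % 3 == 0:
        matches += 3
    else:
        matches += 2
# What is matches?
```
Trace:
  matches=0
  matches=3, idx=0
  matches=5, idx=1
  matches=7, idx=2
  matches=10, idx=3
  matches=12, idx=4
  matches=14, idx=5
  matches=17, idx=6
  matches=19, idx=7
  matches=21, idx=8
  matches=24, idx=9
  matches=26, idx=10
  matches=28, idx=11

Final answer: 28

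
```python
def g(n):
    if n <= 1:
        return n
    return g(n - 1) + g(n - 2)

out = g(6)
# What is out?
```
Call trace (a repeated sub-call is expanded the first time; later identical calls just restate its return value):
g(n=6)
  g(n=5)
    g(n=4)
      g(n=3)
        g(n=2)
          g(n=1)
          -> return 1
          g(n=0)
          -> return 0
        -> return 1
        g(n=1)
        -> return 1
      -> return 2
      g(n=2) -> return 1  (same call as traced above)
    -> return 3
    g(n=3) -> return 2  (same call as traced above)
  -> return 5
  g(n=4) -> return 3  (same call as traced above)
-> return 8

Final answer: 8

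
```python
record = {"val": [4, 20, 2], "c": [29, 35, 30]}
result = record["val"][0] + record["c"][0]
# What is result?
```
Trace:
  record={'val': [4, 20, 2], 'c': [29, 35, 30]}
  record={'val': [4, 20, 2], 'c': [29, 35, 30]}, result=33

Final answer: 33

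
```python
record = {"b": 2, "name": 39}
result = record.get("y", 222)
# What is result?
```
Trace:
  record={'b': 2, 'name': 39}
  record={'b': 2, 'name': 39}, result=222

Final answer: 222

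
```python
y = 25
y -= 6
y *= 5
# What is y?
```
Trace:
  y=25
  y=19
  y=95

Final answer: 95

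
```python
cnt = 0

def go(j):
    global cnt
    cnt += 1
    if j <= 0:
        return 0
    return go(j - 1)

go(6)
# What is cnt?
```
Call trace:
go(j=6)
  go(j=5)
    go(j=4)
      go(j=3)
        go(j=2)
          go(j=1)
            go(j=0)
            -> return 0
          -> return 0
        -> return 0
      -> return 0
    -> return 0
  -> return 0
-> return 0

cnt is incremented once per call. go is entered once for each j = 6, 5, 4, 3, 2, 1, 0 (the j <= 0 call returns without recursing), i.e. 6 + 1 calls.
cnt = 7

Final answer: 7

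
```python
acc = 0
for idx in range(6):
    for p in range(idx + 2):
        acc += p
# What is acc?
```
Trace:
  acc=0
  acc=0, idx=0, p=0
  acc=1, idx=0, p=1
  acc=1, idx=1, p=0
  acc=2, idx=1, p=1
  acc=4, idx=1, p=2
  acc=4, idx=2, p=0
  acc=5, idx=2, p=1
  acc=7, idx=2, p=2
  acc=10, idx=2, p=3
  acc=10, idx=3, p=0
  acc=11, idx=3, p=1
  acc=13, idx=3, p=2
  acc=16, idx=3, p=3
  acc=20, idx=3, p=4
  acc=20, idx=4, p=0
  acc=21, idx=4, p=1
  acc=23, idx=4, p=2
  acc=26, idx=4, p=3
  acc=30, idx=4, p=4
  acc=35, idx=4, p=5
  acc=35, idx=5, p=0
  acc=36, idx=5, p=1
  acc=38, idx=5, p=2
  acc=41, idx=5, p=3
  acc=45, idx=5, p=4
  acc=50, idx=5, p=5
  acc=56, idx=5, p=6

Final answer: 56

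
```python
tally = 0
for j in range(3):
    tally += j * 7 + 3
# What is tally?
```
Trace:
  tally=0
  tally=3, j=0
  tally=13, j=1
  tally=30, j=2

Final answer: 30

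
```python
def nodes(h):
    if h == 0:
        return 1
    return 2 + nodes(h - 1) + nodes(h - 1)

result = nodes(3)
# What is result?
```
Call trace (a repeated sub-call is expanded the first time; later identical calls just restate its return value):
nodes(h=3)
  nodes(h=2)
    nodes(h=1)
      nodes(h=0)
      -> return 1
      nodes(h=0)
      -> return 1
    -> return 4
    nodes(h=1) -> return 4  (same call as traced above)
  -> return 10
  nodes(h=2) -> return 10  (same call as traced above)
-> return 22

Final answer: 22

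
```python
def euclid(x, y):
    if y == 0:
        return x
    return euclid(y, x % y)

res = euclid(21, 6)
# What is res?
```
Call trace:
euclid(x=21, y=6)
  euclid(x=6, y=3)
    euclid(x=3, y=0)
    -> return 3
  -> return 3
-> return 3

Final answer: 3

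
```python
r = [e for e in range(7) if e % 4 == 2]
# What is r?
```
Trace:
  e=0
  e=1
  e=2
  e=3
  e=4
  e=5
  e=6
  r=[2, 6]

Final answer: [2, 6]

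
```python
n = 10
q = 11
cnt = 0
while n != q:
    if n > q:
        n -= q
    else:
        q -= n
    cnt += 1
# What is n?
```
Trace:
  n=10
  n=10, q=11
  n=10, q=11, cnt=0
  n=10, q=1, cnt=1
  n=9, q=1, cnt=2
  n=8, q=1, cnt=3
  n=7, q=1, cnt=4
  n=6, q=1, cnt=5
  n=5, q=1, cnt=6
  n=4, q=1, cnt=7
  n=3, q=1, cnt=8
  n=2, q=1, cnt=9
  n=1, q=1, cnt=10

Final answer: 1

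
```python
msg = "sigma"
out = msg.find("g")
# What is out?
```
Trace:
  msg='sigma'
  msg='sigma', out=2

Final answer: 2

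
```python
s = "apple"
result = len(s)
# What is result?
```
Trace:
  s='apple'
  s='apple', result=5

Final answer: 5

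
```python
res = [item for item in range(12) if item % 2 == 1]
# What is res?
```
Trace:
  item=0
  item=1
  item=2
  item=3
  item=4
  item=5
  item=6
  item=7
  item=8
  item=9
  item=10
  item=11
  res=[1, 3, 5, 7, 9, 11]

Final answer: [1, 3, 5, 7, 9, 11]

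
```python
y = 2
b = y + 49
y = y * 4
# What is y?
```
Trace:
  y=2
  y=2, b=51
  y=8, b=51

Final answer: 8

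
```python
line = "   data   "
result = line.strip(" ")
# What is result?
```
Trace:
  line='   data   '
  line='   data   ', result='data'

Final answer: 'data'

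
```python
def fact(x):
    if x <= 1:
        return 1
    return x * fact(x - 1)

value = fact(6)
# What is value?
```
Call trace:
fact(x=6)
  fact(x=5)
    fact(x=4)
      fact(x=3)
        fact(x=2)
          fact(x=1)
          -> return 1
        -> return 2
      -> return 6
    -> return 24
  -> return 120
-> return 720

Final answer: 720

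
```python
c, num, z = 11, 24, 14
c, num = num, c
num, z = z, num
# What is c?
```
Trace:
  c=11, num=24, z=14
  c=24, num=11, z=14
  c=24, num=14, z=11

Final answer: 24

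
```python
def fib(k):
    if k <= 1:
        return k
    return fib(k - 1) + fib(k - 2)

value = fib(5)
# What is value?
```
Call trace (a repeated sub-call is expanded the first time; later identical calls just restate its return value):
fib(k=5)
  fib(k=4)
    fib(k=3)
      fib(k=2)
        fib(k=1)
        -> return 1
        fib(k=0)
        -> return 0
      -> return 1
      fib(k=1)
      -> return 1
    -> return 2
    fib(k=2) -> return 1  (same call as traced above)
  -> return 3
  fib(k=3) -> return 2  (same call as traced above)
-> return 5

Final answer: 5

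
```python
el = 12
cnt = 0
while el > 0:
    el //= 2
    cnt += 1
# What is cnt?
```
Trace:
  el=12
  el=12, cnt=0
  el=6, cnt=1
  el=3, cnt=2
  el=1, cnt=3
  el=0, cnt=4

Final answer: 4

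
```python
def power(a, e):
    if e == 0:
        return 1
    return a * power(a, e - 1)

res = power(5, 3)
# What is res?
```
Call trace:
power(a=5, e=3)
  power(a=5, e=2)
    power(a=5, e=1)
      power(a=5, e=0)
      -> return 1
    -> return 5
  -> return 25
-> return 125

Final answer: 125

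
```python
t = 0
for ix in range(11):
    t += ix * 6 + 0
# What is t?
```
Trace:
  t=0
  t=0, ix=0
  t=6, ix=1
  t=18, ix=2
  t=36, ix=3
  t=60, ix=4
  t=90, ix=5
  t=126, ix=6
  t=168, ix=7
  t=216, ix=8
  t=270, ix=9
  t=330, ix=10

Final answer: 330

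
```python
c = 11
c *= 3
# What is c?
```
Trace:
  c=11
  c=33

Final answer: 33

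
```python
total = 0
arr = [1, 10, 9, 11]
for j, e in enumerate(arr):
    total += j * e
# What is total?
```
Trace:
  total=0
  total=0, j=0, e=1
  total=10, j=1, e=10
  total=28, j=2, e=9
  total=61, j=3, e=11

Final answer: 61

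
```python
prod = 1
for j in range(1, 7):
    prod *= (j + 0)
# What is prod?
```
Trace:
  prod=1
  prod=1, j=1
  prod=2, j=2
  prod=6, j=3
  prod=24, j=4
  prod=120, j=5
  prod=720, j=6

Final answer: 720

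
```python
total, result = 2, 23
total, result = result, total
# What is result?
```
Trace:
  total=2, result=23
  total=23, result=2

Final answer: 2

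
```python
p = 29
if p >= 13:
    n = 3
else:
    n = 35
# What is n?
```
Trace:
  p=29
  p=29, n=3

Final answer: 3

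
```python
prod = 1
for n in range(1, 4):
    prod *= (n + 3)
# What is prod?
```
Trace:
  prod=1
  prod=4, n=1
  prod=20, n=2
  prod=120, n=3

Final answer: 120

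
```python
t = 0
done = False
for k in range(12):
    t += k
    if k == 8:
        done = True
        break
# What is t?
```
Trace:
  t=0
  t=0, done=False
  t=0, done=False, k=0
  t=1, done=False, k=1
  t=3, done=False, k=2
  t=6, done=False, k=3
  t=10, done=False, k=4
  t=15, done=False, k=5
  t=21, done=False, k=6
  t=28, done=False, k=7
  t=36, done=True, k=8

Final answer: 36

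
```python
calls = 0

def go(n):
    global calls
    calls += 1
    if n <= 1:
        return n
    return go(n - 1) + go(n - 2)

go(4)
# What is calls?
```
Call trace (a repeated sub-call is expanded the first time; later identical calls just restate its return value):
go(n=4)
  go(n=3)
    go(n=2)
      go(n=1)
      -> return 1
      go(n=0)
      -> return 0
    -> return 1
    go(n=1)
    -> return 1
  -> return 2
  go(n=2) -> return 1  (same call as traced above)
-> return 3

calls is incremented once per call, so count the calls in each subtree. Let C(n) = number of calls made by go(n).
C(0) = C(1) = 1 (base case, no recursion); C(n) = 1 + C(n - 1) + C(n - 2) otherwise.
C(2) = 1 + C(1) + C(0) = 1 + 1 + 1 = 3
C(3) = 1 + C(2) + C(1) = 1 + 3 + 1 = 5
C(4) = 1 + C(3) + C(2) = 1 + 5 + 3 = 9
calls = C(4) = 9

Final answer: 9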